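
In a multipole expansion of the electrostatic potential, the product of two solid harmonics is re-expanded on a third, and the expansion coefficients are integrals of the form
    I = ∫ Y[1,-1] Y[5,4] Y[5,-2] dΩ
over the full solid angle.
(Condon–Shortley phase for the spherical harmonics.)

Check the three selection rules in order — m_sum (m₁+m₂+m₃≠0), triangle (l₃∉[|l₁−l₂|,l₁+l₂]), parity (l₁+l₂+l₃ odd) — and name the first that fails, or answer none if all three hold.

Σmᵢ = 1  ✗
l₃∈[|l₁−l₂|,l₁+l₂]=[4,6], have l₃=5
Σlᵢ = 11 ⇒ odd

m_sum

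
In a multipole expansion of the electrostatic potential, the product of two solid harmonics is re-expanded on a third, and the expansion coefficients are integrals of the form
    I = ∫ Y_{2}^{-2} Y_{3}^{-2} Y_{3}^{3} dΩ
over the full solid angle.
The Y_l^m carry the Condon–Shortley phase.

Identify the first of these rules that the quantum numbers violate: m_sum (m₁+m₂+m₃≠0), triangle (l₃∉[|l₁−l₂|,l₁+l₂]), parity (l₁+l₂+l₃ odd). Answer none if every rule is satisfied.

azimuthal sum: -2 − 2 + 3 = -1  ✗
1 ≤ 3 ≤ 5 (triangle on l)
L = 2 + 3 + 3 = 8 (even)

m_sum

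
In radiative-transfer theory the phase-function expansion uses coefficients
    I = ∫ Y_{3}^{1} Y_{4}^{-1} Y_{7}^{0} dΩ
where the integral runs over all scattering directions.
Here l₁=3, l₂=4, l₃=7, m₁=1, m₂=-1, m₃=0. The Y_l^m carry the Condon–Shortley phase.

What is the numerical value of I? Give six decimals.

Checks pass: Σm=0; 14 even; l₃=7∈[1,7].
(2·3+1)(2·4+1)(2·7+1) = 945
Δ: 0! 6! 8! / 15! → 1/45045
sum: t=0:+1/20736 = 1/20736
3j²(3 4 7; 0 0 0) = Δ·Π!·Σ² = 35/1287  (sign -1)
sum: t=0:+1/34560 = 1/34560
3j²(3 4 7; 1 -1 0) = Δ·Π!·Σ² = 7/429  (sign -1)
combine: 4πI² = 945·35/1287·7/429 = 8575/20449
take √, sign +1: I = 0.18267373

0.182674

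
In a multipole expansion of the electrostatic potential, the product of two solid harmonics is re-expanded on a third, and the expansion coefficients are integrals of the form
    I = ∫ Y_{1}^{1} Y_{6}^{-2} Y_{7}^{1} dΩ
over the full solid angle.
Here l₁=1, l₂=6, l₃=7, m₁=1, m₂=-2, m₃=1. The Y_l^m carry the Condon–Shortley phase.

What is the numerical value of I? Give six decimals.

-0.135514

Rules hold: Σm=0, L=14 even, 5≤7≤7.
N = 3·13·15 = 585
Δ = 0!·2!·12!/15! = 1/1365
Racah Σ t=0..0: t=0:+1/518400 = 1/518400
⇒ 3j(1 6 7; 0 0 0)² = 7/195, sgn -1
Racah Σ t=0..0: t=0:+1/1935360 = 1/1935360
⇒ 3j(1 6 7; 1 -2 1)² = 1/91, sgn +1
4πI² = N·(3j₀)²·(3jₘ)² = 3/13
I = -1·√(0.230769/4π) = -0.13551395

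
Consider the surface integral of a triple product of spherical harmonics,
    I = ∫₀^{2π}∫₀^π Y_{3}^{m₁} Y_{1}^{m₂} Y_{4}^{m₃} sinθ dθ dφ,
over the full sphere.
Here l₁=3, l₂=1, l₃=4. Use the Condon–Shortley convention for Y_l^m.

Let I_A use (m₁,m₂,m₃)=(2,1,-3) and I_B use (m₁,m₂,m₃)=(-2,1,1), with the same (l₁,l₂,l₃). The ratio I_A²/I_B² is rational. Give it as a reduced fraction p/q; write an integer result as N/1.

Same 3,1,4: normalisation and zero-m 3j drop out of the ratio.
A: Δ: 0! 6! 2! / 9! → 1/252; sum: t=0:+1/240 = 1/240; 3j²(3 1 4; 2 1 -3) = Δ·Π!·Σ² = 1/12  (sign -1)
B: Δ: 0! 6! 2! / 9! → 1/252; sum: t=0:+1/240 = 1/240; 3j²(3 1 4; -2 1 1) = Δ·Π!·Σ² = 1/84  (sign -1)
I_A²/I_B² = (1/12)/(1/84) = 7/1

7/1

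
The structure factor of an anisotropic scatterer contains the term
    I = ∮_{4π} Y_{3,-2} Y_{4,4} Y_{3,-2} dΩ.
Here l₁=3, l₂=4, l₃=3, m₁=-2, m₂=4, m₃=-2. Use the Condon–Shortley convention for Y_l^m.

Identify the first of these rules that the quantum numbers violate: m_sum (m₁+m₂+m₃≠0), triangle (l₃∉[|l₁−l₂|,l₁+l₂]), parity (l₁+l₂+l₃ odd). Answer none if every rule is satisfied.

m₁+m₂+m₃ = -2 + 4 − 2 = 0  ✓
triangle: |3−4|=1 ≤ l₃=3 ≤ 3+4=7  ✓
parity: l₁+l₂+l₃ = 10 is even  ✓

none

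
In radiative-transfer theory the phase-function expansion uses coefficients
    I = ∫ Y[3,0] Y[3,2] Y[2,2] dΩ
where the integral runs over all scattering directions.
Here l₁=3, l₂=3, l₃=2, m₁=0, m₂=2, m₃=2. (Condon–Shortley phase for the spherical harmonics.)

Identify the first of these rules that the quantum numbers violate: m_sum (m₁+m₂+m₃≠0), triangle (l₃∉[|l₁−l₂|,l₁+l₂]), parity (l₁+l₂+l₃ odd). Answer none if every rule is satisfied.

azimuthal sum: 0 + 2 + 2 = 4  ✗
0 ≤ 2 ≤ 6 (triangle on l)
L = 3 + 3 + 2 = 8 (even)

m_sum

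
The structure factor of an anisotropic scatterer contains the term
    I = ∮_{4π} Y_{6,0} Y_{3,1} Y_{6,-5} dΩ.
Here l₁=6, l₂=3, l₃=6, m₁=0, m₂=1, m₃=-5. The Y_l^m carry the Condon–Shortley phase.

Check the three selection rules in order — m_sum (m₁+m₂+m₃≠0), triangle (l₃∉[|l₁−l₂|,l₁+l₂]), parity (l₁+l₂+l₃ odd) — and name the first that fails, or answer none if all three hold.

m_sum

Σmᵢ = -4  ✗
l₃∈[|l₁−l₂|,l₁+l₂]=[3,9], have l₃=6
Σlᵢ = 15 ⇒ odd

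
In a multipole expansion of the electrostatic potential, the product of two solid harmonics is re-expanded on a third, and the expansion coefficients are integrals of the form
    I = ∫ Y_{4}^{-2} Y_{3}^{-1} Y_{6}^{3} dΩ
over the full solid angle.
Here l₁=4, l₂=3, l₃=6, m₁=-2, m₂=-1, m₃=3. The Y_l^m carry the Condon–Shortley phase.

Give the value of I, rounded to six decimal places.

0.000000

l₁+l₂+l₃=13 is odd: 3j(l;000)=0 ⇒ I=0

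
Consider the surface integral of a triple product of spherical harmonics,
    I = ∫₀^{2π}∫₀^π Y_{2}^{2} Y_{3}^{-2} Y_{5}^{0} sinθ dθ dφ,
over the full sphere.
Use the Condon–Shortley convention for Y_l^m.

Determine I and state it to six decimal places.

Rules hold: Σm=0, L=10 even, 1≤5≤5.
N = 5·7·11 = 385
Δ = 0!·4!·6!/11! = 1/2310
Racah Σ t=0..0: t=0:+1/144 = 1/144
⇒ 3j(2 3 5; 0 0 0)² = 10/231, sgn -1
Racah Σ t=0..0: t=0:+1/2880 = 1/2880
⇒ 3j(2 3 5; 2 -2 0)² = 1/462, sgn -1
4πI² = N·(3j₀)²·(3jₘ)² = 25/693
I = +1·√(0.036075/4π) = 0.05357948

0.053579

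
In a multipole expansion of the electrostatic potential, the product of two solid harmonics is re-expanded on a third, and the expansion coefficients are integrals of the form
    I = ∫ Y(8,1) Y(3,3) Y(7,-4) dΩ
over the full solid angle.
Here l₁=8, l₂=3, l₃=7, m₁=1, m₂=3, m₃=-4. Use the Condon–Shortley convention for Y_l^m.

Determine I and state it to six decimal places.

0.096463

m-sum 0 ✓  L=18 even ✓  5≤7≤11 ✓
Π(2lᵢ+1) = 17×7×15 = 1785
triangle coeff Δ(8,3,7) = 1/5290740
Σ_t [1,3]: t=1:−1/7257600 t=2:+1/2073600 t=3:−1/7257600 = 1/4838400
(3j)²=252/20995 [(8 3 7; 0 0 0)], sign=-1
Σ_t [4,4]: t=4:+1/104509440 = 1/104509440
(3j)²=275/50388 [(8 3 7; 1 3 -4)], sign=-1
⇒ 4πI² = 121275/1037153
I = (+1)√(121275/1037153/(4π)) = 0.09646267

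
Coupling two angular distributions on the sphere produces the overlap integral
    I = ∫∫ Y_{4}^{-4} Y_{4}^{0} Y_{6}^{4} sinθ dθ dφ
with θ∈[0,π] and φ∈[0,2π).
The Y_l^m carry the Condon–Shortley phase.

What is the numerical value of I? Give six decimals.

-0.190852

Rules hold: Σm=0, L=14 even, 0≤6≤8.
N = 9·9·13 = 1053
Δ = 2!·6!·6!/15! = 1/1261260
Racah Σ t=0..2: t=0:+1/4608 t=1:−1/1296 t=2:+1/4608 = -7/20736
⇒ 3j(4 4 6; 0 0 0)² = 20/1287, sgn -1
Racah Σ t=2..2: t=2:+1/69120 = 1/69120
⇒ 3j(4 4 6; -4 0 4)² = 4/143, sgn +1
4πI² = N·(3j₀)²·(3jₘ)² = 720/1573
I = -1·√(0.457724/4π) = -0.19085211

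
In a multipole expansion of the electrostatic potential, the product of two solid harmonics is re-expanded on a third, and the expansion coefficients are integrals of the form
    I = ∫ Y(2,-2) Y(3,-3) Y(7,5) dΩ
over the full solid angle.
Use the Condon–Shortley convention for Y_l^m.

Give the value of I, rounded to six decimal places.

0.000000

|2−3|≤7≤2+3 violated ⇒ I = 0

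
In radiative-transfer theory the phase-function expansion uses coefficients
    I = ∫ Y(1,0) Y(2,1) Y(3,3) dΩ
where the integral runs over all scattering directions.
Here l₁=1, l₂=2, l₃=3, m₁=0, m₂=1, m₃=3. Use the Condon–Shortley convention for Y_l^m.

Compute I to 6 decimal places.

Σmᵢ = 4 ≠ 0, so the φ-integral vanishes; I = 0

0.000000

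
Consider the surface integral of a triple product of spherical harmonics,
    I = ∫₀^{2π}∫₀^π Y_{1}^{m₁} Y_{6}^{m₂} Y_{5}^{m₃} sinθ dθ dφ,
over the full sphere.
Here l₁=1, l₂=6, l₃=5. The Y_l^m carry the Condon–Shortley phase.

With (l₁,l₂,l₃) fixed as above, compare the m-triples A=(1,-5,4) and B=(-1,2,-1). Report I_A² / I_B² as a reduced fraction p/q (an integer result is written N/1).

l's match ⇒ only the (l;m) 3-j factors differ between A and B.
A: triangle coeff Δ(1,6,5) = 1/858; Σ_t [0,0]: t=0:+1/725760 = 1/725760; (3j)²=5/78 [(1 6 5; 1 -5 4)], sign=-1
B: triangle coeff Δ(1,6,5) = 1/858; Σ_t [2,2]: t=2:+1/34560 = 1/34560; (3j)²=14/429 [(1 6 5; -1 2 -1)], sign=+1
I_A²/I_B² = (5/78)/(14/429) = 55/28

55/28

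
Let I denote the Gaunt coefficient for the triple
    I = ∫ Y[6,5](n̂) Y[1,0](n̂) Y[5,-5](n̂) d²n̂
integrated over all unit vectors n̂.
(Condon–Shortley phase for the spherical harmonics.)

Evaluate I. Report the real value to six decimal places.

-0.135514

m-sum 0 ✓  L=12 even ✓  5≤5≤7 ✓
Π(2lᵢ+1) = 13×3×11 = 429
triangle coeff Δ(6,1,5) = 1/858
Σ_t [1,1]: t=1:−1/14400 = -1/14400
(3j)²=6/143 [(6 1 5; 0 0 0)], sign=+1
Σ_t [1,1]: t=1:−1/3628800 = -1/3628800
(3j)²=1/78 [(6 1 5; 5 0 -5)], sign=-1
⇒ 4πI² = 3/13
I = (-1)√(3/13/(4π)) = -0.13551395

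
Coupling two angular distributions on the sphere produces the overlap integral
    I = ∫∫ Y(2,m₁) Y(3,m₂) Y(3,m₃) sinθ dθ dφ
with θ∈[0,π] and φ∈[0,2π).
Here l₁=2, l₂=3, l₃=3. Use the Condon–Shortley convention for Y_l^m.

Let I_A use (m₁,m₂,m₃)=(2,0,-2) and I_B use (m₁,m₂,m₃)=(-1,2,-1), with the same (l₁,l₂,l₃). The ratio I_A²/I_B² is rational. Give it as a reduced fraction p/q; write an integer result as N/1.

4/3

l's match ⇒ only the (l;m) 3-j factors differ between A and B.
A: triangle coeff Δ(2,3,3) = 1/3780; Σ_t [0,0]: t=0:+1/24 = 1/24; (3j)²=1/21 [(2 3 3; 2 0 -2)], sign=-1
B: triangle coeff Δ(2,3,3) = 1/3780; Σ_t [1,2]: t=1:−1/48 t=2:+1/12 = 1/16; (3j)²=1/28 [(2 3 3; -1 2 -1)], sign=+1
I_A²/I_B² = (1/21)/(1/28) = 4/3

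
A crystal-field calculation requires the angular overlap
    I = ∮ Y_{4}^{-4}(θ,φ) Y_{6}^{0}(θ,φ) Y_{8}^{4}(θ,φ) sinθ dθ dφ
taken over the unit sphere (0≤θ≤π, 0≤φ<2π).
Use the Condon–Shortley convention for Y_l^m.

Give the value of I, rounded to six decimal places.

-0.169682

m-sum 0 ✓  L=18 even ✓  2≤8≤10 ✓
Π(2lᵢ+1) = 9×13×17 = 1989
triangle coeff Δ(4,6,8) = 1/23279256
Σ_t [0,2]: t=0:+1/1658880 t=1:−1/518400 t=2:+1/1658880 = -1/1382400
(3j)²=504/46189 [(4 6 8; 0 0 0)], sign=-1
Σ_t [2,2]: t=2:+1/24883200 = 1/24883200
(3j)²=70/4199 [(4 6 8; -4 0 4)], sign=+1
⇒ 4πI² = 317520/877591
I = (-1)√(317520/877591/(4π)) = -0.16968151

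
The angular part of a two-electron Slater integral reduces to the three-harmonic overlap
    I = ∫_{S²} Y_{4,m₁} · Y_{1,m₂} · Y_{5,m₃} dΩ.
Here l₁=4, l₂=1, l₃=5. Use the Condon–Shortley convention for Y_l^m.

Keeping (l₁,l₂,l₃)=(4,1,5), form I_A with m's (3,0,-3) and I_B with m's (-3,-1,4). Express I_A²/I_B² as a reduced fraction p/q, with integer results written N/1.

Same 4,1,5: normalisation and zero-m 3j drop out of the ratio.
A: Δ: 0! 8! 2! / 11! → 1/495; sum: t=0:+1/5040 = 1/5040; 3j²(4 1 5; 3 0 -3) = Δ·Π!·Σ² = 16/495  (sign +1)
B: Δ: 0! 8! 2! / 11! → 1/495; sum: t=0:+1/10080 = 1/10080; 3j²(4 1 5; -3 -1 4) = Δ·Π!·Σ² = 4/55  (sign -1)
I_A²/I_B² = (16/495)/(4/55) = 4/9

4/9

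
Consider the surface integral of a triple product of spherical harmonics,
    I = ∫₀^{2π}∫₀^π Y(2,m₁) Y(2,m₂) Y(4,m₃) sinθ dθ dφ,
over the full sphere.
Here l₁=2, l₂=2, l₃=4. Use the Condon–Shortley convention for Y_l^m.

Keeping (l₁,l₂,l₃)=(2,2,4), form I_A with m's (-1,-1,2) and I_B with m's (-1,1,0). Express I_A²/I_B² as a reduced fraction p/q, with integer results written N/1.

5/2

l's match ⇒ only the (l;m) 3-j factors differ between A and B.
A: triangle coeff Δ(2,2,4) = 1/630; Σ_t [0,0]: t=0:+1/36 = 1/36; (3j)²=4/63 [(2 2 4; -1 -1 2)], sign=+1
B: triangle coeff Δ(2,2,4) = 1/630; Σ_t [0,0]: t=0:+1/36 = 1/36; (3j)²=8/315 [(2 2 4; -1 1 0)], sign=+1
I_A²/I_B² = (4/63)/(8/315) = 5/2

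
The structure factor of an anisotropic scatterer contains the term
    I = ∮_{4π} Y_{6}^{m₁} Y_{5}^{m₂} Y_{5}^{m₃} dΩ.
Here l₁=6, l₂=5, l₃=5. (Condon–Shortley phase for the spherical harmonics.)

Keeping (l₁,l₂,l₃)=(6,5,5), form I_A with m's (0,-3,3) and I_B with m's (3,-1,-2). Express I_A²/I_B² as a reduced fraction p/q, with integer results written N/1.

841/540

Same 6,5,5: normalisation and zero-m 3j drop out of the ratio.
A: Δ: 6! 6! 4! / 17! → 1/28588560; sum: t=0:+1/2073600 t=1:−1/86400 t=2:+1/55296 = 29/4147200; 3j²(6 5 5; 0 -3 3) = Δ·Π!·Σ² = 841/145860  (sign +1)
B: Δ: 6! 6! 4! / 17! → 1/28588560; sum: t=0:+1/622080 t=1:−1/34560 t=2:+1/23040 t=3:−1/155520 = 1/103680; 3j²(6 5 5; 3 -1 -2) = Δ·Π!·Σ² = 9/2431  (sign -1)
I_A²/I_B² = (841/145860)/(9/2431) = 841/540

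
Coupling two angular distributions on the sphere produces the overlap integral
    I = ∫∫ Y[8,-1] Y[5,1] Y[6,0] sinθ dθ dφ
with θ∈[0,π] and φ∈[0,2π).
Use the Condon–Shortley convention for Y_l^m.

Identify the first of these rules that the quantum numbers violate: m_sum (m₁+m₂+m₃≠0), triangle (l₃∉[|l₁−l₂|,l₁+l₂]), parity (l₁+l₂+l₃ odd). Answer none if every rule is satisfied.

parity

Σmᵢ = 0  ✓
l₃∈[|l₁−l₂|,l₁+l₂]=[3,13], have l₃=6  ✓
Σlᵢ = 19 ⇒ odd  ✗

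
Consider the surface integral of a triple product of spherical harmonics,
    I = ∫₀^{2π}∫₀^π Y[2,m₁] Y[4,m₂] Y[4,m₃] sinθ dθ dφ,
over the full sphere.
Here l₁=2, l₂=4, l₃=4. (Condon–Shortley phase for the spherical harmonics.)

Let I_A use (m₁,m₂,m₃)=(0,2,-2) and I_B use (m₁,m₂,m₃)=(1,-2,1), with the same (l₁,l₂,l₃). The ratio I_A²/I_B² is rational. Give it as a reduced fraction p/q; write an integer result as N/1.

64/243

l's match ⇒ only the (l;m) 3-j factors differ between A and B.
A: triangle coeff Δ(2,4,4) = 1/13860; Σ_t [0,2]: t=0:+1/2880 t=1:−1/120 t=2:+1/192 = -1/360; (3j)²=16/3465 [(2 4 4; 0 2 -2)], sign=-1
B: triangle coeff Δ(2,4,4) = 1/13860; Σ_t [0,1]: t=0:+1/96 t=1:−1/240 = 1/160; (3j)²=27/1540 [(2 4 4; 1 -2 1)], sign=-1
I_A²/I_B² = (16/3465)/(27/1540) = 64/243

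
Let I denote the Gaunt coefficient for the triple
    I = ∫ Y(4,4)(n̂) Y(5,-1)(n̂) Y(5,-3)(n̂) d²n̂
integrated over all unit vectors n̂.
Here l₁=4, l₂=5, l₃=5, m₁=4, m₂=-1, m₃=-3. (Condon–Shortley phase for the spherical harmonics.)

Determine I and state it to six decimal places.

m-sum 0 ✓  L=14 even ✓  1≤5≤9 ✓
Π(2lᵢ+1) = 9×11×11 = 1089
triangle coeff Δ(4,5,5) = 1/3153150
Σ_t [0,4]: t=0:+1/69120 t=1:−1/1728 t=2:+1/576 t=3:−1/1728 t=4:+1/69120 = 7/11520
(3j)²=2/143 [(4 5 5; 0 0 0)], sign=-1
Σ_t [0,0]: t=0:+1/27648 = 1/27648
(3j)²=10/429 [(4 5 5; 4 -1 -3)], sign=+1
⇒ 4πI² = 60/169
I = (-1)√(60/169/(4π)) = -0.16808437

-0.168084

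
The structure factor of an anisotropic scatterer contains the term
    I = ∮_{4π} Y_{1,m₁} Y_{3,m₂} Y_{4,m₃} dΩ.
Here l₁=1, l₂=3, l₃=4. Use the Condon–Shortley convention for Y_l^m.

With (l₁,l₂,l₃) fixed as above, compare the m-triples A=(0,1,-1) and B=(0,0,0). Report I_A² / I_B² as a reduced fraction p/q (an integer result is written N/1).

15/16

Shared (l₁,l₂,l₃)=(1,3,4): N and (l;000)² cancel in I_A²/I_B².
A: Δ = 0!·2!·6!/9! = 1/252; Racah Σ t=0..0: t=0:+1/48 = 1/48; ⇒ 3j(1 3 4; 0 1 -1)² = 5/84, sgn -1
B: Δ = 0!·2!·6!/9! = 1/252; Racah Σ t=0..0: t=0:+1/36 = 1/36; ⇒ 3j(1 3 4; 0 0 0)² = 4/63, sgn +1
I_A²/I_B² = (5/84)/(4/63) = 15/16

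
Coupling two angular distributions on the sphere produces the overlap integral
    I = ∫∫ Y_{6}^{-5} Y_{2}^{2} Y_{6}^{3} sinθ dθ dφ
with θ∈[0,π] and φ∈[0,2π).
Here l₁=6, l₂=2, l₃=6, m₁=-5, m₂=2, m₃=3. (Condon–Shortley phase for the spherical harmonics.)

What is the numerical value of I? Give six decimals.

Checks pass: Σm=0; 14 even; l₃=6∈[4,8].
(2·6+1)(2·2+1)(2·6+1) = 845
Δ: 2! 10! 2! / 15! → 1/90090
sum: t=0:+1/69120 t=1:−1/14400 t=2:+1/69120 = -7/172800
3j²(6 2 6; 0 0 0) = Δ·Π!·Σ² = 14/715  (sign -1)
sum: t=2:+1/1451520 = 1/1451520
3j²(6 2 6; -5 2 3) = Δ·Π!·Σ² = 1/91  (sign -1)
combine: 4πI² = 845·14/715·1/91 = 2/11
take √, sign +1: I = 0.12028562

0.120286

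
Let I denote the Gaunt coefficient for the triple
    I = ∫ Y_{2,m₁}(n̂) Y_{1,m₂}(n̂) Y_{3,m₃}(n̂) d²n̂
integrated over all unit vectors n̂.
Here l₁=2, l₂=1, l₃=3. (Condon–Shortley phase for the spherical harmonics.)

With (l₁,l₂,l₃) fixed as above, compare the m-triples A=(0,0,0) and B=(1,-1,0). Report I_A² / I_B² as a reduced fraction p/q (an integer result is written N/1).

Shared (l₁,l₂,l₃)=(2,1,3): N and (l;000)² cancel in I_A²/I_B².
A: Δ = 0!·4!·2!/7! = 1/105; Racah Σ t=0..0: t=0:+1/4 = 1/4; ⇒ 3j(2 1 3; 0 0 0)² = 3/35, sgn -1
B: Δ = 0!·4!·2!/7! = 1/105; Racah Σ t=0..0: t=0:+1/12 = 1/12; ⇒ 3j(2 1 3; 1 -1 0)² = 1/35, sgn -1
I_A²/I_B² = (3/35)/(1/35) = 3/1

3/1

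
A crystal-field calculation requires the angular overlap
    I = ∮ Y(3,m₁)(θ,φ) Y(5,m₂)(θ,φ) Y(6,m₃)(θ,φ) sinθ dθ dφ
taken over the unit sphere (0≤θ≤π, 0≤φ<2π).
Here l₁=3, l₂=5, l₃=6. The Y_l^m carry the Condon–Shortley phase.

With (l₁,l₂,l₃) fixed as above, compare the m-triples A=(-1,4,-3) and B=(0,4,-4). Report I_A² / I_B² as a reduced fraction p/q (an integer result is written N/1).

8/5

Shared (l₁,l₂,l₃)=(3,5,6): N and (l;000)² cancel in I_A²/I_B².
A: Δ = 2!·4!·8!/15! = 1/675675; Racah Σ t=1..2: t=1:−1/241920 t=2:+1/40320 = 1/48384; ⇒ 3j(3 5 6; -1 4 -3)² = 24/1001, sgn -1
B: Δ = 2!·4!·8!/15! = 1/675675; Racah Σ t=1..2: t=1:−1/161280 t=2:+1/60480 = 1/96768; ⇒ 3j(3 5 6; 0 4 -4)² = 15/1001, sgn +1
I_A²/I_B² = (24/1001)/(15/1001) = 8/5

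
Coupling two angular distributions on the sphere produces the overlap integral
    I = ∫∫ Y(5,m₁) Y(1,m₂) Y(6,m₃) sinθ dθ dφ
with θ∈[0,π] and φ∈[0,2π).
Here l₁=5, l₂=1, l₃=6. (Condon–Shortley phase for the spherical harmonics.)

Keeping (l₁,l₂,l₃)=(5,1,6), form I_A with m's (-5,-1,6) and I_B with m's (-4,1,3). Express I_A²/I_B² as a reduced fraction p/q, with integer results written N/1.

Same 5,1,6: normalisation and zero-m 3j drop out of the ratio.
A: Δ: 0! 10! 2! / 13! → 1/858; sum: t=0:+1/7257600 = 1/7257600; 3j²(5 1 6; -5 -1 6) = Δ·Π!·Σ² = 1/13  (sign +1)
B: Δ: 0! 10! 2! / 13! → 1/858; sum: t=0:+1/725760 = 1/725760; 3j²(5 1 6; -4 1 3) = Δ·Π!·Σ² = 1/286  (sign -1)
I_A²/I_B² = (1/13)/(1/286) = 22/1

22/1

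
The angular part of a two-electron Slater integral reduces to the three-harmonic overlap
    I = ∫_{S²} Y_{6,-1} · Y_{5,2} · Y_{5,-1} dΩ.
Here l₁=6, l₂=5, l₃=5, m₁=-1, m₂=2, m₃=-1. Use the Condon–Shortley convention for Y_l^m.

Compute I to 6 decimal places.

0.120248

Checks pass: Σm=0; 16 even; l₃=5∈[1,11].
(2·6+1)(2·5+1)(2·5+1) = 1573
Δ: 6! 6! 4! / 17! → 1/28588560
sum: t=1:−1/345600 t=2:+1/13824 t=3:−1/5184 t=4:+1/13824 t=5:−1/345600 = -7/129600
3j²(6 5 5; 0 0 0) = Δ·Π!·Σ² = 80/7293  (sign +1)
sum: t=3:−1/41472 t=4:+1/10368 t=5:−1/23040 t=6:+1/518400 = 1/32400
3j²(6 5 5; -1 2 -1) = Δ·Π!·Σ² = 128/12155  (sign +1)
combine: 4πI² = 1573·80/7293·128/12155 = 2048/11271
take √, sign +1: I = 0.12024827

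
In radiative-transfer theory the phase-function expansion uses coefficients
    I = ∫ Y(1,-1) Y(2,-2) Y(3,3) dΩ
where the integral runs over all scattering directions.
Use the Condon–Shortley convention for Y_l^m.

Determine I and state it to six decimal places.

-0.319865

Rules hold: Σm=0, L=6 even, 1≤3≤3.
N = 3·5·7 = 105
Δ = 0!·2!·4!/7! = 1/105
Racah Σ t=0..0: t=0:+1/4 = 1/4
⇒ 3j(1 2 3; 0 0 0)² = 3/35, sgn -1
Racah Σ t=0..0: t=0:+1/48 = 1/48
⇒ 3j(1 2 3; -1 -2 3)² = 1/7, sgn +1
4πI² = N·(3j₀)²·(3jₘ)² = 9/7
I = -1·√(1.28571/4π) = -0.31986543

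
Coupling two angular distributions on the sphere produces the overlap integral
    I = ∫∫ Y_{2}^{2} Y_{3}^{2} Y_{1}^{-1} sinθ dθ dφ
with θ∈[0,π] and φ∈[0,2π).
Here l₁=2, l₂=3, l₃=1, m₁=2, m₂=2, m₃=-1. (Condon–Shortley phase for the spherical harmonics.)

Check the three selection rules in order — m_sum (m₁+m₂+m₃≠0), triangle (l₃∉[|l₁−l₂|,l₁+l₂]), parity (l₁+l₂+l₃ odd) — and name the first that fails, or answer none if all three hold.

m_sum

Σmᵢ = 3  ✗
l₃∈[|l₁−l₂|,l₁+l₂]=[1,5], have l₃=1
Σlᵢ = 6 ⇒ even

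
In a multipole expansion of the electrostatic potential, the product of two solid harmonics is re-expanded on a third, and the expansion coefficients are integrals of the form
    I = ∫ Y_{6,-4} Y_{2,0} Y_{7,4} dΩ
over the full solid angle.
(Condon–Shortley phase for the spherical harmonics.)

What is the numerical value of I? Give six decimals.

l₁+l₂+l₃=15 is odd: 3j(l;000)=0 ⇒ I=0

0.000000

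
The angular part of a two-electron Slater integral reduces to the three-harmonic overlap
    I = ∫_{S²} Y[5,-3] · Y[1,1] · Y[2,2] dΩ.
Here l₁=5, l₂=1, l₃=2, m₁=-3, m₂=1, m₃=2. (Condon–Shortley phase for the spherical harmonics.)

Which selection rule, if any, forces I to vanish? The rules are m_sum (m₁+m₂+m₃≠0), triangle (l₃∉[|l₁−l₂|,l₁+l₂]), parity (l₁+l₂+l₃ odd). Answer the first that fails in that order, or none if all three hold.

triangle

azimuthal sum: -3 + 1 + 2 = 0  ✓
4 ≤ 2 ≤ 6 (triangle on l)  ✗
L = 5 + 1 + 2 = 8 (even)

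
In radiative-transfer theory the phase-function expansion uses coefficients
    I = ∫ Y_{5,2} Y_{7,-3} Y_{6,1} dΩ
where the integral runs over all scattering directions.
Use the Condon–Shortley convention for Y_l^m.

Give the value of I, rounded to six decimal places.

Checks pass: Σm=0; 18 even; l₃=6∈[2,12].
(2·5+1)(2·7+1)(2·6+1) = 2145
Δ: 6! 4! 8! / 19! → 1/174594420
sum: t=1:−1/4147200 t=2:+1/207360 t=3:−1/82944 t=4:+1/207360 t=5:−1/4147200 = -1/345600
3j²(5 7 6; 0 0 0) = Δ·Π!·Σ² = 420/46189  (sign -1)
sum: t=0:+1/2488320 t=1:−1/345600 t=2:+1/414720 t=3:−1/4354560 = -1/3225600
3j²(5 7 6; 2 -3 1) = Δ·Π!·Σ² = 81/92378  (sign +1)
combine: 4πI² = 2145·420/46189·81/92378 = 255150/14919047
take √, sign -1: I = -0.03689116

-0.036891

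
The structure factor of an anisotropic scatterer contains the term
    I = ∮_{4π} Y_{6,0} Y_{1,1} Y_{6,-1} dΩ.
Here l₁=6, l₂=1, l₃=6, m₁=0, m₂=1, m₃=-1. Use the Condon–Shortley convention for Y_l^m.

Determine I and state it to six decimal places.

0.000000

L=13 odd ⇒ parity kills the (l;000) factor ⇒ I = 0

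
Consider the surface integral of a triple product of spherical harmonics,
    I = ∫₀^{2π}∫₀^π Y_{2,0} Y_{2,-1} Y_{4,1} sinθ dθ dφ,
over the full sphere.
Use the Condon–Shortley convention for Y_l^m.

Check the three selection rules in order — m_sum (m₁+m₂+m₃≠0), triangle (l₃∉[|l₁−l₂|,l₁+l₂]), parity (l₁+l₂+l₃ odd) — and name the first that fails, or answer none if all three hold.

none

Σmᵢ = 0  ✓
l₃∈[|l₁−l₂|,l₁+l₂]=[0,4], have l₃=4  ✓
Σlᵢ = 8 ⇒ even  ✓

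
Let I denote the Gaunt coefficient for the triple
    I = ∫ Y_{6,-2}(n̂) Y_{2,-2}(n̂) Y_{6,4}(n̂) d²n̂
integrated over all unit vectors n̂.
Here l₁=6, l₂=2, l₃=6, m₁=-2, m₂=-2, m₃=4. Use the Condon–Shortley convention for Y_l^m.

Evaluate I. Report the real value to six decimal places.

-0.153870

Rules hold: Σm=0, L=14 even, 4≤6≤8.
N = 13·5·13 = 845
Δ = 2!·10!·2!/15! = 1/90090
Racah Σ t=0..2: t=0:+1/69120 t=1:−1/14400 t=2:+1/69120 = -7/172800
⇒ 3j(6 2 6; 0 0 0)² = 14/715, sgn -1
Racah Σ t=0..0: t=0:+1/322560 = 1/322560
⇒ 3j(6 2 6; -2 -2 4)² = 18/1001, sgn +1
4πI² = N·(3j₀)²·(3jₘ)² = 36/121
I = -1·√(0.297521/4π) = -0.15386989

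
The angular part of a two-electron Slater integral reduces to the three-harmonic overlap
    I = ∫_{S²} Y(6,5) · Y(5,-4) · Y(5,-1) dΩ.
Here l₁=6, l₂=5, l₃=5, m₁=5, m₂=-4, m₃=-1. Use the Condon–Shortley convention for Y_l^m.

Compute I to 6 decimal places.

0.158629

Rules hold: Σm=0, L=16 even, 1≤5≤11.
N = 13·11·11 = 1573
Δ = 6!·6!·4!/17! = 1/28588560
Racah Σ t=1..5: t=1:−1/345600 t=2:+1/13824 t=3:−1/5184 t=4:+1/13824 t=5:−1/345600 = -7/129600
⇒ 3j(6 5 5; 0 0 0)² = 80/7293, sgn +1
Racah Σ t=0..1: t=0:+1/518400 t=1:−1/2073600 = 1/691200
⇒ 3j(6 5 5; 5 -4 -1)² = 81/4420, sgn +1
4πI² = N·(3j₀)²·(3jₘ)² = 1188/3757
I = +1·√(0.31621/4π) = 0.15862904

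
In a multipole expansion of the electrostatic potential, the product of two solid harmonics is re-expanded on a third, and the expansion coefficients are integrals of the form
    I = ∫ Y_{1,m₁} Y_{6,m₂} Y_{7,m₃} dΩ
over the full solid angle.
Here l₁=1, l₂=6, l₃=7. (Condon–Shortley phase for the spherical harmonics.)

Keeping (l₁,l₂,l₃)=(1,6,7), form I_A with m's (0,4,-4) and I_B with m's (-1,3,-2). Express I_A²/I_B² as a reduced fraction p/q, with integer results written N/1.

33/10

Shared (l₁,l₂,l₃)=(1,6,7): N and (l;000)² cancel in I_A²/I_B².
A: Δ = 0!·2!·12!/15! = 1/1365; Racah Σ t=0..0: t=0:+1/7257600 = 1/7257600; ⇒ 3j(1 6 7; 0 4 -4)² = 11/455, sgn -1
B: Δ = 0!·2!·12!/15! = 1/1365; Racah Σ t=0..0: t=0:+1/4354560 = 1/4354560; ⇒ 3j(1 6 7; -1 3 -2)² = 2/273, sgn -1
I_A²/I_B² = (11/455)/(2/273) = 33/10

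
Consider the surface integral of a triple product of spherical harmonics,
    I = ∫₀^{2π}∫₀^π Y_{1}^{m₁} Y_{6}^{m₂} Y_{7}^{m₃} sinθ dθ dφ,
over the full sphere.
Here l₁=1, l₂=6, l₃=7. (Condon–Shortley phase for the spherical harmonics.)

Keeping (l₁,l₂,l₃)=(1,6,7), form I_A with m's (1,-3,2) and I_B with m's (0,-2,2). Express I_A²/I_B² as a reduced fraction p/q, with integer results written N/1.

Same 1,6,7: normalisation and zero-m 3j drop out of the ratio.
A: Δ: 0! 2! 12! / 15! → 1/1365; sum: t=0:+1/4354560 = 1/4354560; 3j²(1 6 7; 1 -3 2) = Δ·Π!·Σ² = 2/273  (sign -1)
B: Δ: 0! 2! 12! / 15! → 1/1365; sum: t=0:+1/967680 = 1/967680; 3j²(1 6 7; 0 -2 2) = Δ·Π!·Σ² = 3/91  (sign -1)
I_A²/I_B² = (2/273)/(3/91) = 2/9

2/9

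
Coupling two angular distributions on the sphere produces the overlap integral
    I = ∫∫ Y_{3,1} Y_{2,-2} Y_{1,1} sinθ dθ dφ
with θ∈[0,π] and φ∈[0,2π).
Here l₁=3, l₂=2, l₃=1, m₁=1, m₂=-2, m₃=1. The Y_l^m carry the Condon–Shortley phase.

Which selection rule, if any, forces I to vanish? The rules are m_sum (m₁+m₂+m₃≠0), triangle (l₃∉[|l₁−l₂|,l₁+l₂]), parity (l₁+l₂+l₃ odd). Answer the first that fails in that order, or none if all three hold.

none

Σmᵢ = 0  ✓
l₃∈[|l₁−l₂|,l₁+l₂]=[1,5], have l₃=1  ✓
Σlᵢ = 6 ⇒ even  ✓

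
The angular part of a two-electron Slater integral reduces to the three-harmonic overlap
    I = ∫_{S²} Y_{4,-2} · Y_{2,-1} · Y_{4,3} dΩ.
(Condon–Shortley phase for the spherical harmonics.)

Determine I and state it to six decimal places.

-0.187702

m-sum 0 ✓  L=10 even ✓  2≤4≤6 ✓
Π(2lᵢ+1) = 9×5×9 = 405
triangle coeff Δ(4,2,4) = 1/13860
Σ_t [0,2]: t=0:+1/192 t=1:−1/36 t=2:+1/192 = -5/288
(3j)²=20/693 [(4 2 4; 0 0 0)], sign=-1
Σ_t [0,1]: t=0:+1/1440 t=1:−1/240 = -1/288
(3j)²=5/132 [(4 2 4; -2 -1 3)], sign=+1
⇒ 4πI² = 375/847
I = (-1)√(375/847/(4π)) = -0.18770204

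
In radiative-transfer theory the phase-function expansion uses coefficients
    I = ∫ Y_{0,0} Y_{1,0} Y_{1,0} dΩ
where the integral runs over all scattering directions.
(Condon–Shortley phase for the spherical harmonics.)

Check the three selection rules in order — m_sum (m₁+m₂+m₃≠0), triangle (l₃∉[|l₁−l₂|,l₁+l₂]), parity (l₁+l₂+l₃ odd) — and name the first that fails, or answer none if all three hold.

none

Σmᵢ = 0  ✓
l₃∈[|l₁−l₂|,l₁+l₂]=[1,1], have l₃=1  ✓
Σlᵢ = 2 ⇒ even  ✓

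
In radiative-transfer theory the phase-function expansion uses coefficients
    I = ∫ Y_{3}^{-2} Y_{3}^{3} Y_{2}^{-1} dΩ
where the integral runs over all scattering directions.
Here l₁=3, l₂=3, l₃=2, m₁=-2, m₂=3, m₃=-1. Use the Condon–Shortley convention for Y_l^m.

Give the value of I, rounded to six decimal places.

m-sum 0 ✓  L=8 even ✓  0≤2≤6 ✓
Π(2lᵢ+1) = 7×7×5 = 245
triangle coeff Δ(3,3,2) = 1/3780
Σ_t [1,3]: t=1:−1/24 t=2:+1/4 t=3:−1/24 = 1/6
(3j)²=4/105 [(3 3 2; 0 0 0)], sign=+1
Σ_t [4,4]: t=4:+1/48 = 1/48
(3j)²=5/84 [(3 3 2; -2 3 -1)], sign=-1
⇒ 4πI² = 5/9
I = (-1)√(5/9/(4π)) = -0.21026104

-0.210261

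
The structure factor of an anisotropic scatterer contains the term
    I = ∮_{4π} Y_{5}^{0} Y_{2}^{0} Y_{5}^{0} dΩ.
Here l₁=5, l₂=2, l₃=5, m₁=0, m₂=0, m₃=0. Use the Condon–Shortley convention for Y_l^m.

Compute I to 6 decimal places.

0.161739

Rules hold: Σm=0, L=12 even, 3≤5≤7.
N = 11·5·11 = 605
Δ = 2!·8!·2!/13! = 1/38610
Racah Σ t=0..2: t=0:+1/2880 t=1:−1/576 t=2:+1/2880 = -1/960
⇒ 3j(5 2 5; 0 0 0)² = 10/429, sgn +1
(m-triple is (0,0,0) — same symbol as above.)
4πI² = N·(3j₀)²·(3jₘ)² = 500/1521
I = +1·√(0.328731/4π) = 0.16173926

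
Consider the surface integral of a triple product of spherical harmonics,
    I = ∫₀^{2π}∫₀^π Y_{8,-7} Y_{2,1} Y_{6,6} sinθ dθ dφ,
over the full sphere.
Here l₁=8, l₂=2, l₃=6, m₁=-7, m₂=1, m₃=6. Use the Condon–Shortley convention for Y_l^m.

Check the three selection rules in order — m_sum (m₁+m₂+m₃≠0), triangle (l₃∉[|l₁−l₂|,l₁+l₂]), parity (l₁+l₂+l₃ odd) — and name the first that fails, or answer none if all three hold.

none

azimuthal sum: -7 + 1 + 6 = 0  ✓
6 ≤ 6 ≤ 10 (triangle on l)  ✓
L = 8 + 2 + 6 = 16 (even)  ✓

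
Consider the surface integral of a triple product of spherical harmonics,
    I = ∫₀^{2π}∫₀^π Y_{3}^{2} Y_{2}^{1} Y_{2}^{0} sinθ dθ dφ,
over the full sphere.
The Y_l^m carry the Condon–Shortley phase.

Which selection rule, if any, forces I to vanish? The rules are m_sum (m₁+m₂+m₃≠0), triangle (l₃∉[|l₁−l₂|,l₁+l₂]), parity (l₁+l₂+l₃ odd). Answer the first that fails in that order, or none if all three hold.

m_sum

Σmᵢ = 3  ✗
l₃∈[|l₁−l₂|,l₁+l₂]=[1,5], have l₃=2
Σlᵢ = 7 ⇒ odd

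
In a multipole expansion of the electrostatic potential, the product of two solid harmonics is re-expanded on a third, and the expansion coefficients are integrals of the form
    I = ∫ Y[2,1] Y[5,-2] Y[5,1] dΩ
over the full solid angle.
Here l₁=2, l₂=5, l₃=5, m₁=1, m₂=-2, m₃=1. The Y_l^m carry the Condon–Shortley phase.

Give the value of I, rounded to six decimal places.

0.104819

Rules hold: Σm=0, L=12 even, 3≤5≤7.
N = 5·11·11 = 605
Δ = 2!·2!·8!/13! = 1/38610
Racah Σ t=0..2: t=0:+1/2880 t=1:−1/576 t=2:+1/2880 = -1/960
⇒ 3j(2 5 5; 0 0 0)² = 10/429, sgn +1
Racah Σ t=0..1: t=0:+1/1440 t=1:−1/2880 = 1/2880
⇒ 3j(2 5 5; 1 -2 1)² = 7/715, sgn +1
4πI² = N·(3j₀)²·(3jₘ)² = 70/507
I = +1·√(0.138067/4π) = 0.10481902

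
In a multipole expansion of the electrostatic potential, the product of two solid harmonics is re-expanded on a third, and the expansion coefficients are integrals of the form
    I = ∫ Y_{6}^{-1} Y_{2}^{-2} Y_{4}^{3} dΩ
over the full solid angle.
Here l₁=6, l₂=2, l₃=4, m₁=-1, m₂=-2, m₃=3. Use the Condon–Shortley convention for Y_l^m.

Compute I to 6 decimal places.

-0.035563

m-sum 0 ✓  L=12 even ✓  4≤4≤8 ✓
Π(2lᵢ+1) = 13×5×9 = 585
triangle coeff Δ(6,2,4) = 1/6435
Σ_t [2,2]: t=2:+1/2304 = 1/2304
(3j)²=5/143 [(6 2 4; 0 0 0)], sign=+1
Σ_t [0,0]: t=0:+1/120960 = 1/120960
(3j)²=1/1287 [(6 2 4; -1 -2 3)], sign=-1
⇒ 4πI² = 25/1573
I = (-1)√(25/1573/(4π)) = -0.03556319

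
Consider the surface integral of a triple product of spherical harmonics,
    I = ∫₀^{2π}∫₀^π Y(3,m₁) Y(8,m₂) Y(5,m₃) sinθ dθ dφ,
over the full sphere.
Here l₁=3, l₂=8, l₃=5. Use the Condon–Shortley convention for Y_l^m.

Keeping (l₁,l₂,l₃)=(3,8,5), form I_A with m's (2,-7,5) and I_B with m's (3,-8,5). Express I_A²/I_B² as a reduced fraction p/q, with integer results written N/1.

Same 3,8,5: normalisation and zero-m 3j drop out of the ratio.
A: Δ: 6! 0! 10! / 17! → 1/136136; sum: t=1:−1/435456000 = -1/435456000; 3j²(3 8 5; 2 -7 5) = Δ·Π!·Σ² = 3/136  (sign -1)
B: Δ: 6! 0! 10! / 17! → 1/136136; sum: t=0:+1/2612736000 = 1/2612736000; 3j²(3 8 5; 3 -8 5) = Δ·Π!·Σ² = 1/17  (sign +1)
I_A²/I_B² = (3/136)/(1/17) = 3/8

3/8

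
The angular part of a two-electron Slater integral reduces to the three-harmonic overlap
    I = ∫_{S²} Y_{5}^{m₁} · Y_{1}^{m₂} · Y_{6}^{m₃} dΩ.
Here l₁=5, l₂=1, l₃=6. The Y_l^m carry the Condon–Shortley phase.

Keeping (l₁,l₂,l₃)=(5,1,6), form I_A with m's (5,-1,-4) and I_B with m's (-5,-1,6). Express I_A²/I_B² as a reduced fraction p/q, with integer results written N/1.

l's match ⇒ only the (l;m) 3-j factors differ between A and B.
A: triangle coeff Δ(5,1,6) = 1/858; Σ_t [0,0]: t=0:+1/7257600 = 1/7257600; (3j)²=1/858 [(5 1 6; 5 -1 -4)], sign=+1
B: triangle coeff Δ(5,1,6) = 1/858; Σ_t [0,0]: t=0:+1/7257600 = 1/7257600; (3j)²=1/13 [(5 1 6; -5 -1 6)], sign=+1
I_A²/I_B² = (1/858)/(1/13) = 1/66

1/66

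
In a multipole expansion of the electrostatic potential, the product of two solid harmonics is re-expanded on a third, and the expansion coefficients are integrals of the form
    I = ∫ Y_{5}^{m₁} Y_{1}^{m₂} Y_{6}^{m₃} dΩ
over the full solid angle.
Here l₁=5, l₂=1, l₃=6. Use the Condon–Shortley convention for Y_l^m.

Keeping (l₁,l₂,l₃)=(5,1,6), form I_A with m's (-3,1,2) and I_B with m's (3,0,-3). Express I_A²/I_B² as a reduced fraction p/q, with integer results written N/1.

2/9

Shared (l₁,l₂,l₃)=(5,1,6): N and (l;000)² cancel in I_A²/I_B².
A: Δ = 0!·10!·2!/13! = 1/858; Racah Σ t=0..0: t=0:+1/161280 = 1/161280; ⇒ 3j(5 1 6; -3 1 2)² = 1/143, sgn +1
B: Δ = 0!·10!·2!/13! = 1/858; Racah Σ t=0..0: t=0:+1/80640 = 1/80640; ⇒ 3j(5 1 6; 3 0 -3)² = 9/286, sgn -1
I_A²/I_B² = (1/143)/(9/286) = 2/9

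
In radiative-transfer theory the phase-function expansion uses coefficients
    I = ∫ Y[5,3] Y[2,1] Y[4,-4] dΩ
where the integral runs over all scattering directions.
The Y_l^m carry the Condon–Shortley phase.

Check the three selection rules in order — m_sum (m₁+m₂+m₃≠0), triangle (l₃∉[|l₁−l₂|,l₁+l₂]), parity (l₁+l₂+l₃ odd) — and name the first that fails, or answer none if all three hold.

Σmᵢ = 0  ✓
l₃∈[|l₁−l₂|,l₁+l₂]=[3,7], have l₃=4  ✓
Σlᵢ = 11 ⇒ odd  ✗

parity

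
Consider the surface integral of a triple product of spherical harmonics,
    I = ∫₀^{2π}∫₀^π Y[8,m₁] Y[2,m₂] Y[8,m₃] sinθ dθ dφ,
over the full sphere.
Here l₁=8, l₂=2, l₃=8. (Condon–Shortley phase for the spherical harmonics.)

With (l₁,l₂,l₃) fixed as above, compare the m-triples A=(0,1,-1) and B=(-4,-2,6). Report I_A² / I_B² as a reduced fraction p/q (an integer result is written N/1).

Same 8,2,8: normalisation and zero-m 3j drop out of the ratio.
A: Δ: 2! 14! 2! / 19! → 1/348840; sum: t=1:−1/50803200 t=2:+1/58060800 = -1/406425600; 3j²(8 2 8; 0 1 -1) = Δ·Π!·Σ² = 1/3230  (sign +1)
B: Δ: 2! 14! 2! / 19! → 1/348840; sum: t=0:+1/3832012800 = 1/3832012800; 3j²(8 2 8; -4 -2 6) = Δ·Π!·Σ² = 91/9690  (sign +1)
I_A²/I_B² = (1/3230)/(91/9690) = 3/91

3/91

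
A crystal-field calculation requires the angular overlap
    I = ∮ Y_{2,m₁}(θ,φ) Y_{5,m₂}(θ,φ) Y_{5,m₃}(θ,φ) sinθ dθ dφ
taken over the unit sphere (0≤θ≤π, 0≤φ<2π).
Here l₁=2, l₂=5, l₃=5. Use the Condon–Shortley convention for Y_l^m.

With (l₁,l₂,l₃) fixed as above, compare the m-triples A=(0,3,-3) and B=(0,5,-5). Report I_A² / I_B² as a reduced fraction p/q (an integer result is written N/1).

Shared (l₁,l₂,l₃)=(2,5,5): N and (l;000)² cancel in I_A²/I_B².
A: Δ = 2!·2!·8!/13! = 1/38610; Racah Σ t=0..2: t=0:+1/161280 t=1:−1/5040 t=2:+1/5760 = -1/53760; ⇒ 3j(2 5 5; 0 3 -3)² = 1/4290, sgn -1
B: Δ = 2!·2!·8!/13! = 1/38610; Racah Σ t=2..2: t=2:+1/161280 = 1/161280; ⇒ 3j(2 5 5; 0 5 -5)² = 15/286, sgn +1
I_A²/I_B² = (1/4290)/(15/286) = 1/225

1/225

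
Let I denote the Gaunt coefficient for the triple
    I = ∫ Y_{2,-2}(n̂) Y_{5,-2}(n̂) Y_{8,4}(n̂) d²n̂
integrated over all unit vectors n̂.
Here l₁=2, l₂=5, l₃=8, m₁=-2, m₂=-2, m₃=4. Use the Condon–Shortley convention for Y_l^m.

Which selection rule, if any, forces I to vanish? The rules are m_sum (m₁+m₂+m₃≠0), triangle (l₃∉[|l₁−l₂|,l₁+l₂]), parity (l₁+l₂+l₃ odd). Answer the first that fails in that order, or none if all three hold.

azimuthal sum: -2 − 2 + 4 = 0  ✓
3 ≤ 8 ≤ 7 (triangle on l)  ✗
L = 2 + 5 + 8 = 15 (odd)

triangle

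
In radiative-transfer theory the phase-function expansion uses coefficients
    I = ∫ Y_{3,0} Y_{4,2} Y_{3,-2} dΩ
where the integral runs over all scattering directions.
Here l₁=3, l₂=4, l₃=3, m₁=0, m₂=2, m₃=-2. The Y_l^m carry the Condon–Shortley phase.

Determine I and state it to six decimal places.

Rules hold: Σm=0, L=10 even, 1≤3≤7.
N = 7·9·7 = 441
Δ = 4!·2!·4!/11! = 1/34650
Racah Σ t=1..3: t=1:−1/72 t=2:+1/16 t=3:−1/72 = 5/144
⇒ 3j(3 4 3; 0 0 0)² = 2/77, sgn -1
Racah Σ t=2..3: t=2:+1/96 t=3:−1/72 = -1/288
⇒ 3j(3 4 3; 0 2 -2)² = 1/462, sgn +1
4πI² = N·(3j₀)²·(3jₘ)² = 3/121
I = -1·√(0.0247934/4π) = -0.04441841

-0.044418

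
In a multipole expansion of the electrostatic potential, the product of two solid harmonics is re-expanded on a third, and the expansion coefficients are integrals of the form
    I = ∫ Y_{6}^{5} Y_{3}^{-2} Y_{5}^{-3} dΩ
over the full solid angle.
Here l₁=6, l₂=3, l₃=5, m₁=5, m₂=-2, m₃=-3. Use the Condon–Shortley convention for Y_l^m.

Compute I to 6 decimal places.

-0.169016

m-sum 0 ✓  L=14 even ✓  3≤5≤9 ✓
Π(2lᵢ+1) = 13×7×11 = 1001
triangle coeff Δ(6,3,5) = 1/675675
Σ_t [1,3]: t=1:−1/8640 t=2:+1/2304 t=3:−1/8640 = 7/34560
(3j)²=7/429 [(6 3 5; 0 0 0)], sign=-1
Σ_t [0,1]: t=0:+1/120960 t=1:−1/483840 = 1/161280
(3j)²=2/91 [(6 3 5; 5 -2 -3)], sign=+1
⇒ 4πI² = 14/39
I = (-1)√(14/39/(4π)) = -0.16901560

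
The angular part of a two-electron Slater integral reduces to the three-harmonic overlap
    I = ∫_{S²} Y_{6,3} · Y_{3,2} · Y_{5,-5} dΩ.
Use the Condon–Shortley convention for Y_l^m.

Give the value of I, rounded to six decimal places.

Checks pass: Σm=0; 14 even; l₃=5∈[3,9].
(2·6+1)(2·3+1)(2·5+1) = 1001
Δ: 4! 8! 2! / 15! → 1/675675
sum: t=1:−1/8640 t=2:+1/2304 t=3:−1/8640 = 7/34560
3j²(6 3 5; 0 0 0) = Δ·Π!·Σ² = 7/429  (sign -1)
sum: t=3:−1/483840 = -1/483840
3j²(6 3 5; 3 2 -5) = Δ·Π!·Σ² = 6/1001  (sign -1)
combine: 4πI² = 1001·7/429·6/1001 = 14/143
take √, sign +1: I = 0.08826552

0.088266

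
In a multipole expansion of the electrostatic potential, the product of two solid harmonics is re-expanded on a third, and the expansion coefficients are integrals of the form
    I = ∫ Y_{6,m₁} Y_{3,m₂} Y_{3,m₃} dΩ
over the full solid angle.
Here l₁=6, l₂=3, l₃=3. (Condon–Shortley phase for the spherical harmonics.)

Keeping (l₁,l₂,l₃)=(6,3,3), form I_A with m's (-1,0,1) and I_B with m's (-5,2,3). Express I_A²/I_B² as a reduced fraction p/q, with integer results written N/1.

Shared (l₁,l₂,l₃)=(6,3,3): N and (l;000)² cancel in I_A²/I_B².
A: Δ = 6!·6!·0!/13! = 1/12012; Racah Σ t=3..3: t=3:−1/1728 = -1/1728; ⇒ 3j(6 3 3; -1 0 1)² = 25/858, sgn -1
B: Δ = 6!·6!·0!/13! = 1/12012; Racah Σ t=5..5: t=5:−1/86400 = -1/86400; ⇒ 3j(6 3 3; -5 2 3)² = 1/26, sgn -1
I_A²/I_B² = (25/858)/(1/26) = 25/33

25/33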